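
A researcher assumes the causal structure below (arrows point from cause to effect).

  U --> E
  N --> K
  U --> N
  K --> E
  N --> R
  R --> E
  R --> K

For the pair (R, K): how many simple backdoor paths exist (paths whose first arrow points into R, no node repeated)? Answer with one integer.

A backdoor path from R to K is any simple undirected path whose first edge points into R (i.e. leaves R via a parent).
Parents of R: {N}.
Enumerating:
  P1: R <- N <- U -> E <- K
  P2: R <- N -> K
That exhausts the simple backdoor paths. Count: 2.

2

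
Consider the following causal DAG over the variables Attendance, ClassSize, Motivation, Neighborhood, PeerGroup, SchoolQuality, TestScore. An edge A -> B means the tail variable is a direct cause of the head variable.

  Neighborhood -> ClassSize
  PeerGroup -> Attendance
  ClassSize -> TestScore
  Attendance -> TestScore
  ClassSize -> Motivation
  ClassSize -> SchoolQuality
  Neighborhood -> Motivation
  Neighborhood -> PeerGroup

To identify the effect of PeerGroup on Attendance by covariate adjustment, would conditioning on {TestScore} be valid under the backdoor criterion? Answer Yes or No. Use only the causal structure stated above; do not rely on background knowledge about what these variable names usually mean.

Backdoor paths from PeerGroup to Attendance (paths whose first edge points into PeerGroup):
  P1: PeerGroup <- Neighborhood -> ClassSize -> TestScore <- Attendance
  P2: PeerGroup <- Neighborhood -> Motivation <- ClassSize -> TestScore <- Attendance
Condition 1 (no descendant of PeerGroup in the set): FAILS — TestScore is a descendant of PeerGroup.
Condition 2 (every backdoor path blocked by {TestScore}):
  P1: open — collider(s) TestScore are conditioned on (or have a conditioned descendant) and no non-collider on the path is in the set.
  P2: blocked at collider Motivation (neither it nor any descendant is in the conditioning set).
{TestScore} does not satisfy the backdoor criterion.

No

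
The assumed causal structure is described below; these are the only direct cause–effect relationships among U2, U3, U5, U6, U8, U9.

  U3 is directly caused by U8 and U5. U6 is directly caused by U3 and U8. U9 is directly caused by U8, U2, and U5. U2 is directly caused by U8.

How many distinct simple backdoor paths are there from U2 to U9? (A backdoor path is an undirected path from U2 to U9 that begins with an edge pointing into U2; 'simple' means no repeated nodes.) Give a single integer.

A backdoor path from U2 to U9 is any simple undirected path whose first edge points into U2 (i.e. leaves U2 via a parent).
Parents of U2: {U8}.
Enumerating:
  P1: U2 <- U8 -> U3 <- U5 -> U9
  P2: U2 <- U8 -> U9
  P3: U2 <- U8 -> U6 <- U3 <- U5 -> U9
That exhausts the simple backdoor paths. Count: 3.

3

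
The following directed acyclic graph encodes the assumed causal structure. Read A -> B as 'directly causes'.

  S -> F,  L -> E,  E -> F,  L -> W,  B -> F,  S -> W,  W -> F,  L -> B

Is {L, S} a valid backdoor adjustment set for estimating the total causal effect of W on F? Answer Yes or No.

Yes

Backdoor paths from W to F (paths whose first edge points into W):
  P1: W <- S -> F
  P2: W <- L -> E -> F
  P3: W <- L -> B -> F
Condition 1 (no descendant of W in the set): holds — descendants of W are {F}; none are in {L, S}.
Condition 2 (every backdoor path blocked by {L, S}):
  P1: blocked at fork node S ∈ conditioning set.
  P2: blocked at fork node L ∈ conditioning set.
  P3: blocked at fork node L ∈ conditioning set.
{L, S} satisfies the backdoor criterion.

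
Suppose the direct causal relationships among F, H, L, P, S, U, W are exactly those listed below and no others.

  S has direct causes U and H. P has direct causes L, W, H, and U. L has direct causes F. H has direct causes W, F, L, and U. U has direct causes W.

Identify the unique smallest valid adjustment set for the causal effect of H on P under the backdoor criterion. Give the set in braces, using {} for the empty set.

Variables eligible for adjustment (non-descendants of H, excluding H and P): {F, L, U, W}.
Backdoor paths from H to P:
  P1: H <- F -> L -> P
  P2: H <- W -> U -> P
  P3: H <- W -> P
  P4: H <- U <- W -> P
  P5: H <- U -> P
  P6: H <- L -> P
The empty set is not sufficient: P1 (H <- F -> L -> P) has no collider blocking it and no conditioned non-collider, so it is open.
Try {L, U, W}:
  P1: blocked at chain node L ∈ conditioning set.
  P2: blocked at fork node W ∈ conditioning set.
  P3: blocked at fork node W ∈ conditioning set.
  P4: blocked at chain node U ∈ conditioning set.
  P5: blocked at fork node U ∈ conditioning set.
  P6: blocked at fork node L ∈ conditioning set.
{L, U, W} contains no descendant of H and blocks every backdoor path.
Every element of {L, U, W} is needed (dropping L leaves P1 open; dropping U leaves P5 open; dropping W leaves P3 open), so no proper subset is valid.
Among all size-3 subsets of the eligible variables, only {L, U, W} blocks every backdoor path, so it is the unique smallest valid adjustment set.

{L, U, W}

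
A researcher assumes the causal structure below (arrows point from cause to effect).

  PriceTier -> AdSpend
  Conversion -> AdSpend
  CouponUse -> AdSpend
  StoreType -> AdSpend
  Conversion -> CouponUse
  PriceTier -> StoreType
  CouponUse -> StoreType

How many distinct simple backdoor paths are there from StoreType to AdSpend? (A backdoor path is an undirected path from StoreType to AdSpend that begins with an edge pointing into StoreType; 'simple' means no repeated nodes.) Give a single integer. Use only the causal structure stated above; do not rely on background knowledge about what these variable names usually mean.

3

A backdoor path from StoreType to AdSpend is any simple undirected path whose first edge points into StoreType (i.e. leaves StoreType via a parent).
Parents of StoreType: {CouponUse, PriceTier}.
Enumerating:
  P1: StoreType <- CouponUse <- Conversion -> AdSpend
  P2: StoreType <- CouponUse -> AdSpend
  P3: StoreType <- PriceTier -> AdSpend
That exhausts the simple backdoor paths. Count: 3.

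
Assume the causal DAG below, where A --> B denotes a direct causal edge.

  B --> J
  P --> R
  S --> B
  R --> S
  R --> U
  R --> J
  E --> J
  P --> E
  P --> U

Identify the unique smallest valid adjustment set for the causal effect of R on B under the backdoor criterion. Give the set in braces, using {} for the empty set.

Variables eligible for adjustment (non-descendants of R, excluding R and B): {E, P}.
Backdoor paths from R to B:
  P1: R <- P -> E -> J <- B
Each backdoor path contains an unconditioned collider, so every path is already blocked with the empty conditioning set:
  P1: blocked at collider J (neither it nor any descendant is in the conditioning set).
The empty set is therefore the unique smallest valid set.

{}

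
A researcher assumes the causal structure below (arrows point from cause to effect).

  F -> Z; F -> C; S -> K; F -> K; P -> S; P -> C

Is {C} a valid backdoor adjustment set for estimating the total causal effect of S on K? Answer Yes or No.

Backdoor paths from S to K (paths whose first edge points into S):
  P1: S <- P -> C <- F -> K
Condition 1 (no descendant of S in the set): holds — descendants of S are {K}; none are in {C}.
Condition 2 (every backdoor path blocked by {C}):
  P1: open — collider(s) C are conditioned on (or have a conditioned descendant) and no non-collider on the path is in the set.
{C} does not satisfy the backdoor criterion.

No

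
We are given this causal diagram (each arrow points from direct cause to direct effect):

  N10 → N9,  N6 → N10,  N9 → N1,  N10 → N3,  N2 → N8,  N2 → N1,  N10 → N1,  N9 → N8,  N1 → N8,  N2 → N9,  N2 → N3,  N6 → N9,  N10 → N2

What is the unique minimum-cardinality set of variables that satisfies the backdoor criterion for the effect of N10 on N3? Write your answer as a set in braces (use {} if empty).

Variables eligible for adjustment (non-descendants of N10, excluding N10 and N3): {N6}.
Backdoor paths from N10 to N3:
  P1: N10 <- N6 -> N9 <- N2 -> N3
  P2: N10 <- N6 -> N9 -> N1 <- N2 -> N3
  P3: N10 <- N6 -> N9 -> N1 -> N8 <- N2 -> N3
  P4: N10 <- N6 -> N9 -> N8 <- N2 -> N3
  P5: N10 <- N6 -> N9 -> N8 <- N1 <- N2 -> N3
Each backdoor path contains an unconditioned collider, so every path is already blocked with the empty conditioning set:
  P1: blocked at collider N9 (neither it nor any descendant is in the conditioning set).
  P2: blocked at collider N1 (neither it nor any descendant is in the conditioning set).
  P3: blocked at collider N8 (neither it nor any descendant is in the conditioning set).
  P4: blocked at collider N8 (neither it nor any descendant is in the conditioning set).
  P5: blocked at collider N8 (neither it nor any descendant is in the conditioning set).
The empty set is therefore the unique smallest valid set.

{}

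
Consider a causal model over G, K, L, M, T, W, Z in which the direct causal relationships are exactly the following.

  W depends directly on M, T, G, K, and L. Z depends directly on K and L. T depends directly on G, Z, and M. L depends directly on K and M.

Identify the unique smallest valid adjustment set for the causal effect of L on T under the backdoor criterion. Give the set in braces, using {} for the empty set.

{K, M}

Variables eligible for adjustment (non-descendants of L, excluding L and T): {G, K, M}.
Backdoor paths from L to T:
  P1: L <- M -> T
  P2: L <- M -> W <- K -> Z -> T
  P3: L <- M -> W <- G -> T
  P4: L <- M -> W <- T
  P5: L <- K -> Z -> T
  P6: L <- K -> W <- M -> T
  P7: L <- K -> W <- G -> T
  P8: L <- K -> W <- T
The empty set is not sufficient: P1 (L <- M -> T) has no collider blocking it and no conditioned non-collider, so it is open.
Try {K, M}:
  P1: blocked at fork node M ∈ conditioning set.
  P2: blocked at fork node M ∈ conditioning set.
  P3: blocked at fork node M ∈ conditioning set.
  P4: blocked at fork node M ∈ conditioning set.
  P5: blocked at fork node K ∈ conditioning set.
  P6: blocked at fork node K ∈ conditioning set.
  P7: blocked at fork node K ∈ conditioning set.
  P8: blocked at fork node K ∈ conditioning set.
{K, M} contains no descendant of L and blocks every backdoor path.
Every element of {K, M} is needed (dropping K leaves P5 open; dropping M leaves P1 open), so no proper subset is valid.
Among all size-2 subsets of the eligible variables, only {K, M} blocks every backdoor path, so it is the unique smallest valid adjustment set.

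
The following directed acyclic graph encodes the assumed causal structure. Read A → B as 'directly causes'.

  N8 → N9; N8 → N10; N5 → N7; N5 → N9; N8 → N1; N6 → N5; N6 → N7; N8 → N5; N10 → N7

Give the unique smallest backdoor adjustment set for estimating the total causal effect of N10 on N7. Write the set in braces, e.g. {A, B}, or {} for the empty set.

{N8}

Variables eligible for adjustment (non-descendants of N10, excluding N10 and N7): {N1, N5, N6, N8, N9}.
Backdoor paths from N10 to N7:
  P1: N10 <- N8 -> N5 <- N6 -> N7
  P2: N10 <- N8 -> N5 -> N7
  P3: N10 <- N8 -> N9 <- N5 <- N6 -> N7
  P4: N10 <- N8 -> N9 <- N5 -> N7
The empty set is not sufficient: P2 (N10 <- N8 -> N5 -> N7) has no collider blocking it and no conditioned non-collider, so it is open.
Try {N8}:
  P1: blocked at fork node N8 ∈ conditioning set.
  P2: blocked at fork node N8 ∈ conditioning set.
  P3: blocked at fork node N8 ∈ conditioning set.
  P4: blocked at fork node N8 ∈ conditioning set.
{N8} contains no descendant of N10 and blocks every backdoor path.
No other singleton works — e.g. {N1} leaves P2 open — so {N8} is the unique smallest valid adjustment set.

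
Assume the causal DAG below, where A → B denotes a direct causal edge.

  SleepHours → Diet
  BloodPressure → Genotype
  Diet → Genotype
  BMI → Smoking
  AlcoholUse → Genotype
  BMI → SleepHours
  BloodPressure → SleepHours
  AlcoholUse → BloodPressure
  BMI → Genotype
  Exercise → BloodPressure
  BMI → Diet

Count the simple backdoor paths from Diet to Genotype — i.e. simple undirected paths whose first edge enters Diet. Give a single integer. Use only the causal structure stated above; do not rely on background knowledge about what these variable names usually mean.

6

A backdoor path from Diet to Genotype is any simple undirected path whose first edge points into Diet (i.e. leaves Diet via a parent).
Parents of Diet: {BMI, SleepHours}.
Enumerating:
  P1: Diet <- BMI -> SleepHours <- BloodPressure <- AlcoholUse -> Genotype
  P2: Diet <- BMI -> SleepHours <- BloodPressure -> Genotype
  P3: Diet <- BMI -> Genotype
  P4: Diet <- SleepHours <- BMI -> Genotype
  P5: Diet <- SleepHours <- BloodPressure <- AlcoholUse -> Genotype
  P6: Diet <- SleepHours <- BloodPressure -> Genotype
That exhausts the simple backdoor paths. Count: 6.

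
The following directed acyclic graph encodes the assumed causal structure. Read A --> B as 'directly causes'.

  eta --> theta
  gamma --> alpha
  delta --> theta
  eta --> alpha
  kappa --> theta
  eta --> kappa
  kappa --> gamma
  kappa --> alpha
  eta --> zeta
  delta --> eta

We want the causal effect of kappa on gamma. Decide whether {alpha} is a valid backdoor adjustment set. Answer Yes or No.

Backdoor paths from kappa to gamma (paths whose first edge points into kappa):
  P1: kappa <- eta -> alpha <- gamma
Condition 1 (no descendant of kappa in the set): FAILS — alpha is a descendant of kappa.
Condition 2 (every backdoor path blocked by {alpha}):
  P1: open — collider(s) alpha are conditioned on (or have a conditioned descendant) and no non-collider on the path is in the set.
{alpha} does not satisfy the backdoor criterion.

No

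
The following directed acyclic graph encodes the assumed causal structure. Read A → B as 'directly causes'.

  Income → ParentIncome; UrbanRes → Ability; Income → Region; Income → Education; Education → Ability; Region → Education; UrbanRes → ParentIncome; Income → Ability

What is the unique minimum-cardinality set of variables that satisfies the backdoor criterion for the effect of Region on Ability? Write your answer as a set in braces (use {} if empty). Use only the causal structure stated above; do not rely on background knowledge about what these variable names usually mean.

{Income}

Variables eligible for adjustment (non-descendants of Region, excluding Region and Ability): {Income, ParentIncome, UrbanRes}.
Backdoor paths from Region to Ability:
  P1: Region <- Income -> ParentIncome <- UrbanRes -> Ability
  P2: Region <- Income -> Education -> Ability
  P3: Region <- Income -> Ability
The empty set is not sufficient: P2 (Region <- Income -> Education -> Ability) has no collider blocking it and no conditioned non-collider, so it is open.
Try {Income}:
  P1: blocked at fork node Income ∈ conditioning set.
  P2: blocked at fork node Income ∈ conditioning set.
  P3: blocked at fork node Income ∈ conditioning set.
{Income} contains no descendant of Region and blocks every backdoor path.
No other singleton works — e.g. {UrbanRes} leaves P2 open — so {Income} is the unique smallest valid adjustment set.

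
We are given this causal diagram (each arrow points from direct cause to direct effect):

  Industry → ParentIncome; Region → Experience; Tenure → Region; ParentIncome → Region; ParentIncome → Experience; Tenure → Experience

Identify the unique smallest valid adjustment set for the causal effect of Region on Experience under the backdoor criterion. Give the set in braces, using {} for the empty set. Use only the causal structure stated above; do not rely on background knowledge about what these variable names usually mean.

Variables eligible for adjustment (non-descendants of Region, excluding Region and Experience): {Industry, ParentIncome, Tenure}.
Backdoor paths from Region to Experience:
  P1: Region <- Tenure -> Experience
  P2: Region <- ParentIncome -> Experience
The empty set is not sufficient: P1 (Region <- Tenure -> Experience) has no collider blocking it and no conditioned non-collider, so it is open.
Try {ParentIncome, Tenure}:
  P1: blocked at fork node Tenure ∈ conditioning set.
  P2: blocked at fork node ParentIncome ∈ conditioning set.
{ParentIncome, Tenure} contains no descendant of Region and blocks every backdoor path.
Every element of {ParentIncome, Tenure} is needed (dropping ParentIncome leaves P2 open; dropping Tenure leaves P1 open), so no proper subset is valid.
Among all size-2 subsets of the eligible variables, only {ParentIncome, Tenure} blocks every backdoor path, so it is the unique smallest valid adjustment set.

{ParentIncome, Tenure}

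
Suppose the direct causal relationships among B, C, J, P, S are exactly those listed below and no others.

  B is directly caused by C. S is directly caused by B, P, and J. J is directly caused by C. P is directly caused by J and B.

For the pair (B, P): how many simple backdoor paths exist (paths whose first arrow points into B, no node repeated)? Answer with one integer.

A backdoor path from B to P is any simple undirected path whose first edge points into B (i.e. leaves B via a parent).
Parents of B: {C}.
Enumerating:
  P1: B <- C -> J -> P
  P2: B <- C -> J -> S <- P
That exhausts the simple backdoor paths. Count: 2.

2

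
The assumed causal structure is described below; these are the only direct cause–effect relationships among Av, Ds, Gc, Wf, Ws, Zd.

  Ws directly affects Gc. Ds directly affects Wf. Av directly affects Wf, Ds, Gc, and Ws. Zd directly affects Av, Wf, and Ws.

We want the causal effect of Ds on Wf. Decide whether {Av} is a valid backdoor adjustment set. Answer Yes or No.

Backdoor paths from Ds to Wf (paths whose first edge points into Ds):
  P1: Ds <- Av <- Zd -> Wf
  P2: Ds <- Av -> Ws <- Zd -> Wf
  P3: Ds <- Av -> Gc <- Ws <- Zd -> Wf
  P4: Ds <- Av -> Wf
Condition 1 (no descendant of Ds in the set): holds — descendants of Ds are {Wf}; none are in {Av}.
Condition 2 (every backdoor path blocked by {Av}):
  P1: blocked at chain node Av ∈ conditioning set.
  P2: blocked at fork node Av ∈ conditioning set.
  P3: blocked at fork node Av ∈ conditioning set.
  P4: blocked at fork node Av ∈ conditioning set.
{Av} satisfies the backdoor criterion.

Yes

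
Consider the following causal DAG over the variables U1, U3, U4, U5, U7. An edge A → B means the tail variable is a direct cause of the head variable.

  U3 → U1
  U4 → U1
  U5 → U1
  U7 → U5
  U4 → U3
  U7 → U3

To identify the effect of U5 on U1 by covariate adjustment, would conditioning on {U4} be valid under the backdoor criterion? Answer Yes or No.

Backdoor paths from U5 to U1 (paths whose first edge points into U5):
  P1: U5 <- U7 -> U3 <- U4 -> U1
  P2: U5 <- U7 -> U3 -> U1
Condition 1 (no descendant of U5 in the set): holds — descendants of U5 are {U1}; none are in {U4}.
Condition 2 (every backdoor path blocked by {U4}):
  P1: blocked at collider U3 (neither it nor any descendant is in the conditioning set).
  P2: open — no interior node is in the conditioning set.
{U4} does not satisfy the backdoor criterion.

No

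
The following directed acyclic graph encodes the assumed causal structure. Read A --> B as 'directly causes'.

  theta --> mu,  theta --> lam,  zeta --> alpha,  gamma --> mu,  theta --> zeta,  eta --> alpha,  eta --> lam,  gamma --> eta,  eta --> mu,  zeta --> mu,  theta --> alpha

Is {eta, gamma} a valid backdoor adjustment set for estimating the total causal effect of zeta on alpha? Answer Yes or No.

No

Backdoor paths from zeta to alpha (paths whose first edge points into zeta):
  P1: zeta <- theta -> lam <- eta -> alpha
  P2: zeta <- theta -> mu <- gamma -> eta -> alpha
  P3: zeta <- theta -> mu <- eta -> alpha
  P4: zeta <- theta -> alpha
Condition 1 (no descendant of zeta in the set): holds — descendants of zeta are {alpha, mu}; none are in {eta, gamma}.
Condition 2 (every backdoor path blocked by {eta, gamma}):
  P1: blocked at collider lam (neither it nor any descendant is in the conditioning set).
  P2: blocked at collider mu (neither it nor any descendant is in the conditioning set).
  P3: blocked at collider mu (neither it nor any descendant is in the conditioning set).
  P4: open — no interior node is in the conditioning set.
{eta, gamma} does not satisfy the backdoor criterion.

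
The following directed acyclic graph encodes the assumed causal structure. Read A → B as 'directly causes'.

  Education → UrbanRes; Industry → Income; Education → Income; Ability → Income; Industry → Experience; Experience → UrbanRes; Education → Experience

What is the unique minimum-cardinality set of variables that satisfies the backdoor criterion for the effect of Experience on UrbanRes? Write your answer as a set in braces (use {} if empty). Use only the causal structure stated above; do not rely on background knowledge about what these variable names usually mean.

Variables eligible for adjustment (non-descendants of Experience, excluding Experience and UrbanRes): {Ability, Education, Income, Industry}.
Backdoor paths from Experience to UrbanRes:
  P1: Experience <- Industry -> Income <- Education -> UrbanRes
  P2: Experience <- Education -> UrbanRes
The empty set is not sufficient: P2 (Experience <- Education -> UrbanRes) has no collider blocking it and no conditioned non-collider, so it is open.
Try {Education}:
  P1: blocked at collider Income (neither it nor any descendant is in the conditioning set).
  P2: blocked at fork node Education ∈ conditioning set.
{Education} contains no descendant of Experience and blocks every backdoor path.
No other singleton works — e.g. {Industry} leaves P2 open — so {Education} is the unique smallest valid adjustment set.

{Education}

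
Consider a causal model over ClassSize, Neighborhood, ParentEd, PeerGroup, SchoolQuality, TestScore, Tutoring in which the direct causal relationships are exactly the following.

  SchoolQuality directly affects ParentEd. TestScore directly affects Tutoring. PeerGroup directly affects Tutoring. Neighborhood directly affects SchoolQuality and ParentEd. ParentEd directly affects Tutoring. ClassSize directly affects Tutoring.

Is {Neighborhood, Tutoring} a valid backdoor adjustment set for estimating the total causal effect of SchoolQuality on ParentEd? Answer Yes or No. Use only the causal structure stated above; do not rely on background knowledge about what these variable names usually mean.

Backdoor paths from SchoolQuality to ParentEd (paths whose first edge points into SchoolQuality):
  P1: SchoolQuality <- Neighborhood -> ParentEd
Condition 1 (no descendant of SchoolQuality in the set): FAILS — Tutoring is a descendant of SchoolQuality.
Condition 2 (every backdoor path blocked by {Neighborhood, Tutoring}):
  P1: blocked at fork node Neighborhood ∈ conditioning set.
{Neighborhood, Tutoring} does not satisfy the backdoor criterion.

No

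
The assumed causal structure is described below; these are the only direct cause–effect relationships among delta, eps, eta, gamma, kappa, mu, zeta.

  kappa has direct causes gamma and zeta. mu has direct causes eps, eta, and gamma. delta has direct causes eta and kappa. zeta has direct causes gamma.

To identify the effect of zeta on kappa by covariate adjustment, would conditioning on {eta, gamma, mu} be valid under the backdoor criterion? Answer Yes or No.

Yes

Backdoor paths from zeta to kappa (paths whose first edge points into zeta):
  P1: zeta <- gamma -> kappa
  P2: zeta <- gamma -> mu <- eta -> delta <- kappa
Condition 1 (no descendant of zeta in the set): holds — descendants of zeta are {delta, kappa}; none are in {eta, gamma, mu}.
Condition 2 (every backdoor path blocked by {eta, gamma, mu}):
  P1: blocked at fork node gamma ∈ conditioning set.
  P2: blocked at fork node gamma ∈ conditioning set.
{eta, gamma, mu} satisfies the backdoor criterion.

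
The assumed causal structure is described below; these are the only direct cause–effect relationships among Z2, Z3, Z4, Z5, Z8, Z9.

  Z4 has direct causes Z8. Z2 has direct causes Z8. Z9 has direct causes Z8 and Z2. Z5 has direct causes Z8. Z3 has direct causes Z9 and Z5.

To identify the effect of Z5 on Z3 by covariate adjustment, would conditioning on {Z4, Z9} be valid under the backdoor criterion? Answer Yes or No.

Backdoor paths from Z5 to Z3 (paths whose first edge points into Z5):
  P1: Z5 <- Z8 -> Z2 -> Z9 -> Z3
  P2: Z5 <- Z8 -> Z9 -> Z3
Condition 1 (no descendant of Z5 in the set): holds — descendants of Z5 are {Z3}; none are in {Z4, Z9}.
Condition 2 (every backdoor path blocked by {Z4, Z9}):
  P1: blocked at chain node Z9 ∈ conditioning set.
  P2: blocked at chain node Z9 ∈ conditioning set.
{Z4, Z9} satisfies the backdoor criterion.

Yes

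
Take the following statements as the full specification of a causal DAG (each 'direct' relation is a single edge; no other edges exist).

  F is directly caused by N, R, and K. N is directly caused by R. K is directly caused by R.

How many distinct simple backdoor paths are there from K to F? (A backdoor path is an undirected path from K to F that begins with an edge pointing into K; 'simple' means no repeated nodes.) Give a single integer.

2

A backdoor path from K to F is any simple undirected path whose first edge points into K (i.e. leaves K via a parent).
Parents of K: {R}.
Enumerating:
  P1: K <- R -> N -> F
  P2: K <- R -> F
That exhausts the simple backdoor paths. Count: 2.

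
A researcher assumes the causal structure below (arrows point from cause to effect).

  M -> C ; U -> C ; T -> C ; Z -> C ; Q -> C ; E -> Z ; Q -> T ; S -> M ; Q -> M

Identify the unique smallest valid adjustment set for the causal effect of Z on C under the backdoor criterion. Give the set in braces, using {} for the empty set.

{}

Variables eligible for adjustment (non-descendants of Z, excluding Z and C): {E, M, Q, S, T, U}.
Backdoor paths from Z to C:
  (none)
With no backdoor paths the empty set already satisfies the criterion, and it is trivially minimal.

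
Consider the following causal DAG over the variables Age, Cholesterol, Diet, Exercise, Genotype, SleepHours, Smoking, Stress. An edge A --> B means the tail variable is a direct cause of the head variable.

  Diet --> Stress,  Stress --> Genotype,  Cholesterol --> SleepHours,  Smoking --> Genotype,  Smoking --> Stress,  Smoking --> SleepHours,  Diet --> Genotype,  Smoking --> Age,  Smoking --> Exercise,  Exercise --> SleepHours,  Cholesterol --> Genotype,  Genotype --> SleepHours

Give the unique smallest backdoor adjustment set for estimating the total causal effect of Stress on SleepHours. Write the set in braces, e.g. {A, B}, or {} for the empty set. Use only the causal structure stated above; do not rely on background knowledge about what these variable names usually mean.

{Diet, Smoking}

Variables eligible for adjustment (non-descendants of Stress, excluding Stress and SleepHours): {Age, Cholesterol, Diet, Exercise, Smoking}.
Backdoor paths from Stress to SleepHours:
  P1: Stress <- Smoking -> Exercise -> SleepHours
  P2: Stress <- Smoking -> Genotype <- Cholesterol -> SleepHours
  P3: Stress <- Smoking -> Genotype -> SleepHours
  P4: Stress <- Smoking -> SleepHours
  P5: Stress <- Diet -> Genotype <- Smoking -> Exercise -> SleepHours
  P6: Stress <- Diet -> Genotype <- Smoking -> SleepHours
  P7: Stress <- Diet -> Genotype <- Cholesterol -> SleepHours
  P8: Stress <- Diet -> Genotype -> SleepHours
The empty set is not sufficient: P1 (Stress <- Smoking -> Exercise -> SleepHours) has no collider blocking it and no conditioned non-collider, so it is open.
Try {Diet, Smoking}:
  P1: blocked at fork node Smoking ∈ conditioning set.
  P2: blocked at fork node Smoking ∈ conditioning set.
  P3: blocked at fork node Smoking ∈ conditioning set.
  P4: blocked at fork node Smoking ∈ conditioning set.
  P5: blocked at fork node Diet ∈ conditioning set.
  P6: blocked at fork node Diet ∈ conditioning set.
  P7: blocked at fork node Diet ∈ conditioning set.
  P8: blocked at fork node Diet ∈ conditioning set.
{Diet, Smoking} contains no descendant of Stress and blocks every backdoor path.
Every element of {Diet, Smoking} is needed (dropping Diet leaves P8 open; dropping Smoking leaves P1 open), so no proper subset is valid.
Among all size-2 subsets of the eligible variables, only {Diet, Smoking} blocks every backdoor path, so it is the unique smallest valid adjustment set.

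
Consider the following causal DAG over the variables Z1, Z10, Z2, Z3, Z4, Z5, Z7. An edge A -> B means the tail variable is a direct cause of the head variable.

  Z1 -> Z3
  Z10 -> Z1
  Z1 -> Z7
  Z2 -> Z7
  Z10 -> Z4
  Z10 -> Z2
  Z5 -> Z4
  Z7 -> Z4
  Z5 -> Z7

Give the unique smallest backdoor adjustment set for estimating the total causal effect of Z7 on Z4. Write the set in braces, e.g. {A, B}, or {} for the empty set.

Variables eligible for adjustment (non-descendants of Z7, excluding Z7 and Z4): {Z1, Z10, Z2, Z3, Z5}.
Backdoor paths from Z7 to Z4:
  P1: Z7 <- Z2 <- Z10 -> Z4
  P2: Z7 <- Z5 -> Z4
  P3: Z7 <- Z1 <- Z10 -> Z4
The empty set is not sufficient: P1 (Z7 <- Z2 <- Z10 -> Z4) has no collider blocking it and no conditioned non-collider, so it is open.
Try {Z10, Z5}:
  P1: blocked at fork node Z10 ∈ conditioning set.
  P2: blocked at fork node Z5 ∈ conditioning set.
  P3: blocked at fork node Z10 ∈ conditioning set.
{Z10, Z5} contains no descendant of Z7 and blocks every backdoor path.
Every element of {Z10, Z5} is needed (dropping Z10 leaves P1 open; dropping Z5 leaves P2 open), so no proper subset is valid.
Among all size-2 subsets of the eligible variables, only {Z10, Z5} blocks every backdoor path, so it is the unique smallest valid adjustment set.

{Z10, Z5}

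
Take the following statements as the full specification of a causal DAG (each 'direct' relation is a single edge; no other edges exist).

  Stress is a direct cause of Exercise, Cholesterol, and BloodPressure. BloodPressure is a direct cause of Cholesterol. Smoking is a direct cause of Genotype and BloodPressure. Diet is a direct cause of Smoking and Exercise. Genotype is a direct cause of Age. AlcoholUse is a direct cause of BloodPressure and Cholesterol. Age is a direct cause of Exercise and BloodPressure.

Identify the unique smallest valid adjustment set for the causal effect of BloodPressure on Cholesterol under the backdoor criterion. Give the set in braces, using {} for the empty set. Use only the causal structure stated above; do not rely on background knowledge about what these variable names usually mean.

Variables eligible for adjustment (non-descendants of BloodPressure, excluding BloodPressure and Cholesterol): {Age, AlcoholUse, Diet, Exercise, Genotype, Smoking, Stress}.
Backdoor paths from BloodPressure to Cholesterol:
  P1: BloodPressure <- Smoking <- Diet -> Exercise <- Stress -> Cholesterol
  P2: BloodPressure <- Smoking -> Genotype -> Age -> Exercise <- Stress -> Cholesterol
  P3: BloodPressure <- Stress -> Cholesterol
  P4: BloodPressure <- AlcoholUse -> Cholesterol
  P5: BloodPressure <- Age <- Genotype <- Smoking <- Diet -> Exercise <- Stress -> Cholesterol
  P6: BloodPressure <- Age -> Exercise <- Stress -> Cholesterol
The empty set is not sufficient: P3 (BloodPressure <- Stress -> Cholesterol) has no collider blocking it and no conditioned non-collider, so it is open.
Try {AlcoholUse, Stress}:
  P1: blocked at collider Exercise (neither it nor any descendant is in the conditioning set).
  P2: blocked at collider Exercise (neither it nor any descendant is in the conditioning set).
  P3: blocked at fork node Stress ∈ conditioning set.
  P4: blocked at fork node AlcoholUse ∈ conditioning set.
  P5: blocked at collider Exercise (neither it nor any descendant is in the conditioning set).
  P6: blocked at collider Exercise (neither it nor any descendant is in the conditioning set).
{AlcoholUse, Stress} contains no descendant of BloodPressure and blocks every backdoor path.
Every element of {AlcoholUse, Stress} is needed (dropping AlcoholUse leaves P4 open; dropping Stress leaves P3 open), so no proper subset is valid.
Among all size-2 subsets of the eligible variables, only {AlcoholUse, Stress} blocks every backdoor path, so it is the unique smallest valid adjustment set.

{AlcoholUse, Stress}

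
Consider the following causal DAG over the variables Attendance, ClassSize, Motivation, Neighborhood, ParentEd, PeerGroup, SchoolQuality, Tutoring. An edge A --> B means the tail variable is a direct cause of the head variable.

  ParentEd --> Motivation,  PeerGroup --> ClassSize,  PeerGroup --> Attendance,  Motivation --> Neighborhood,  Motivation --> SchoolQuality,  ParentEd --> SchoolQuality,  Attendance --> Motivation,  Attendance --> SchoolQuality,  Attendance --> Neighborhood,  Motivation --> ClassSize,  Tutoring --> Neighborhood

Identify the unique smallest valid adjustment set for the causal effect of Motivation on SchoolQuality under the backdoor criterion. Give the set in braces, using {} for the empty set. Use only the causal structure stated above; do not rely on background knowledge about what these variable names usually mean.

Variables eligible for adjustment (non-descendants of Motivation, excluding Motivation and SchoolQuality): {Attendance, ParentEd, PeerGroup, Tutoring}.
Backdoor paths from Motivation to SchoolQuality:
  P1: Motivation <- Attendance -> SchoolQuality
  P2: Motivation <- ParentEd -> SchoolQuality
The empty set is not sufficient: P1 (Motivation <- Attendance -> SchoolQuality) has no collider blocking it and no conditioned non-collider, so it is open.
Try {Attendance, ParentEd}:
  P1: blocked at fork node Attendance ∈ conditioning set.
  P2: blocked at fork node ParentEd ∈ conditioning set.
{Attendance, ParentEd} contains no descendant of Motivation and blocks every backdoor path.
Every element of {Attendance, ParentEd} is needed (dropping Attendance leaves P1 open; dropping ParentEd leaves P2 open), so no proper subset is valid.
Among all size-2 subsets of the eligible variables, only {Attendance, ParentEd} blocks every backdoor path, so it is the unique smallest valid adjustment set.

{Attendance, ParentEd}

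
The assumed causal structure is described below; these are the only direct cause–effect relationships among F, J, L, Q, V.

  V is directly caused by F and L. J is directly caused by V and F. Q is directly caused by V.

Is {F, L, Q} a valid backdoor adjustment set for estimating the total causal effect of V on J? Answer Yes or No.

No

Backdoor paths from V to J (paths whose first edge points into V):
  P1: V <- F -> J
Condition 1 (no descendant of V in the set): FAILS — Q is a descendant of V.
Condition 2 (every backdoor path blocked by {F, L, Q}):
  P1: blocked at fork node F ∈ conditioning set.
{F, L, Q} does not satisfy the backdoor criterion.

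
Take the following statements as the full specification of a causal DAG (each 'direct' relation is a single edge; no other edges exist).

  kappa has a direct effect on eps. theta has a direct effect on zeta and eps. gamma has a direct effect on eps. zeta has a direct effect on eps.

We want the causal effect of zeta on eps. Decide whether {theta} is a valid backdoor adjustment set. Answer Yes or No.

Yes

Backdoor paths from zeta to eps (paths whose first edge points into zeta):
  P1: zeta <- theta -> eps
Condition 1 (no descendant of zeta in the set): holds — descendants of zeta are {eps}; none are in {theta}.
Condition 2 (every backdoor path blocked by {theta}):
  P1: blocked at fork node theta ∈ conditioning set.
{theta} satisfies the backdoor criterion.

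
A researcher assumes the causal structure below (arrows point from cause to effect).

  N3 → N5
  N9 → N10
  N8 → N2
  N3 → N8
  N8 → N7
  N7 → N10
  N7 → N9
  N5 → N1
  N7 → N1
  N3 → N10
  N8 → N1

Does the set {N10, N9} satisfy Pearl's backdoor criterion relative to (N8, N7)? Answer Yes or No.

Backdoor paths from N8 to N7 (paths whose first edge points into N8):
  P1: N8 <- N3 -> N5 -> N1 <- N7
  P2: N8 <- N3 -> N10 <- N7
  P3: N8 <- N3 -> N10 <- N9 <- N7
Condition 1 (no descendant of N8 in the set): FAILS — N10 and N9 are descendants of N8.
Condition 2 (every backdoor path blocked by {N10, N9}):
  P1: blocked at collider N1 (neither it nor any descendant is in the conditioning set).
  P2: open — collider(s) N10 are conditioned on (or have a conditioned descendant) and no non-collider on the path is in the set.
  P3: blocked at chain node N9 ∈ conditioning set.
{N10, N9} does not satisfy the backdoor criterion.

No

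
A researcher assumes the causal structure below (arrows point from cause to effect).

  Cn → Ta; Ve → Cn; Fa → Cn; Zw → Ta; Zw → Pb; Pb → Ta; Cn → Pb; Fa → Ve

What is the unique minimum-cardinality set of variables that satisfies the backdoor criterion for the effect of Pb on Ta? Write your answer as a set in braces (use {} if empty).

{Cn, Zw}

Variables eligible for adjustment (non-descendants of Pb, excluding Pb and Ta): {Cn, Fa, Ve, Zw}.
Backdoor paths from Pb to Ta:
  P1: Pb <- Zw -> Ta
  P2: Pb <- Cn -> Ta
The empty set is not sufficient: P1 (Pb <- Zw -> Ta) has no collider blocking it and no conditioned non-collider, so it is open.
Try {Cn, Zw}:
  P1: blocked at fork node Zw ∈ conditioning set.
  P2: blocked at fork node Cn ∈ conditioning set.
{Cn, Zw} contains no descendant of Pb and blocks every backdoor path.
Every element of {Cn, Zw} is needed (dropping Cn leaves P2 open; dropping Zw leaves P1 open), so no proper subset is valid.
Among all size-2 subsets of the eligible variables, only {Cn, Zw} blocks every backdoor path, so it is the unique smallest valid adjustment set.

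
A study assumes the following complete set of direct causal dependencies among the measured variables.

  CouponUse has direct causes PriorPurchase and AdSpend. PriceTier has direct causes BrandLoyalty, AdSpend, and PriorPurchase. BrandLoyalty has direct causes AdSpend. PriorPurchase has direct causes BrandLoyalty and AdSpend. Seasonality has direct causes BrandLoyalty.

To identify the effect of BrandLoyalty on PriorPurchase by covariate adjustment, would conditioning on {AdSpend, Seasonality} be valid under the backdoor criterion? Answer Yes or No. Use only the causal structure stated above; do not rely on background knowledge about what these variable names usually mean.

Backdoor paths from BrandLoyalty to PriorPurchase (paths whose first edge points into BrandLoyalty):
  P1: BrandLoyalty <- AdSpend -> PriorPurchase
  P2: BrandLoyalty <- AdSpend -> CouponUse <- PriorPurchase
  P3: BrandLoyalty <- AdSpend -> PriceTier <- PriorPurchase
Condition 1 (no descendant of BrandLoyalty in the set): FAILS — Seasonality is a descendant of BrandLoyalty.
Condition 2 (every backdoor path blocked by {AdSpend, Seasonality}):
  P1: blocked at fork node AdSpend ∈ conditioning set.
  P2: blocked at fork node AdSpend ∈ conditioning set.
  P3: blocked at fork node AdSpend ∈ conditioning set.
{AdSpend, Seasonality} does not satisfy the backdoor criterion.

No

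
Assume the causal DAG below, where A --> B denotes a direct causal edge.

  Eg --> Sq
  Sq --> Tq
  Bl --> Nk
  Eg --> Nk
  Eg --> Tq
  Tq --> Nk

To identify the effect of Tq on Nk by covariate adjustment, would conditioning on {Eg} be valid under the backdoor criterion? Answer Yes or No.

Backdoor paths from Tq to Nk (paths whose first edge points into Tq):
  P1: Tq <- Eg -> Nk
  P2: Tq <- Sq <- Eg -> Nk
Condition 1 (no descendant of Tq in the set): holds — descendants of Tq are {Nk}; none are in {Eg}.
Condition 2 (every backdoor path blocked by {Eg}):
  P1: blocked at fork node Eg ∈ conditioning set.
  P2: blocked at fork node Eg ∈ conditioning set.
{Eg} satisfies the backdoor criterion.

Yes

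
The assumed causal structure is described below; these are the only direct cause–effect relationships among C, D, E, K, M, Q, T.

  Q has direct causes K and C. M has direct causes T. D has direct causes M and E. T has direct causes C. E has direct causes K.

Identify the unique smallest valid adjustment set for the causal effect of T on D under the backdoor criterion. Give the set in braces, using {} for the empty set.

Variables eligible for adjustment (non-descendants of T, excluding T and D): {C, E, K, Q}.
Backdoor paths from T to D:
  P1: T <- C -> Q <- K -> E -> D
Each backdoor path contains an unconditioned collider, so every path is already blocked with the empty conditioning set:
  P1: blocked at collider Q (neither it nor any descendant is in the conditioning set).
The empty set is therefore the unique smallest valid set.

{}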